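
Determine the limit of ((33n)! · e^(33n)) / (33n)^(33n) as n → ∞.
lim = ∞

Stirling: (33n)! ~ sqrt(2π·33n) · (33n/e)^(33n). Hence
  (33n)! · e^(33n) / (33n)^(33n) ~ sqrt(2π·33n) = sqrt(2π·33) · sqrt(n) → ∞.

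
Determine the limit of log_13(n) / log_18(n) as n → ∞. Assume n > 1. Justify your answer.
lim = ln(18) / ln(13) = log_13(18)

Change of base: log_13(n) = ln n / ln 13 and log_18(n) = ln n / ln 18. The ratio is (ln n / ln 13) · (ln 18 / ln n) = ln 18 / ln 13, a constant independent of n. So the limit is ln 18 / ln 13 = log_13(18).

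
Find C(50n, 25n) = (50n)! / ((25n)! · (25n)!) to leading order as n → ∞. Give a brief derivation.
C(50n, 25n) ~ (4)^(25n) · sqrt(1/(π·25n))

Write N = 25n. Apply Stirling to each factorial:
  (2N)! ~ sqrt(2π·2N) · (2N/e)^(2N),
  N! ~ sqrt(2π N) · (N/e)^N,
  (1N)! ~ sqrt(2π·1N) · (1N/e)^(1N).
The exponential factors combine to (2N)^(2N) / (N^N · (1N)^(1N)) = 2^(2N)/1^(1N) = (2^2/1^1)^N = (4)^N.
The square-root prefactors combine to sqrt(2π·2N) / (sqrt(2π N)·sqrt(2π·1N)) = sqrt(2 / (2π·1·N)) = sqrt(1/(π·25n)).
Substituting N = 25n: C(50n, 25n) ~ (4)^(25n) · sqrt(1/(π·25n)).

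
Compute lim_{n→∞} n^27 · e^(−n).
lim = 0

Exponentials with base > 1 dominate every fixed polynomial: for any fixed c, n^c / e^n → 0 as n → ∞ (e.g. by the ratio test, or since e^n grows faster than any power of n). Hence n^27 · e^(−n) = n^27 / e^n → 0.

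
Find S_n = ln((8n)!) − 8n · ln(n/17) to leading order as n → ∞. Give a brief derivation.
S_n ~ 8n · (ln 136 − 1) + O(ln n)

Stirling: ln((8n)!) = 8n ln(8n) − 8n + O(ln n).
  S_n = 8n ln(8n) − 8n − 8n ln(n/17) + O(ln n)
      = 8n ln(8n) − 8n ln n + 8n ln 17 − 8n + O(ln n)
      = 8n ln 8 + 8n ln 17 − 8n + O(ln n)
      = 8n (ln 136 − 1) + O(ln n).
Numerically ln(136) − 1 ≈ 3.9127.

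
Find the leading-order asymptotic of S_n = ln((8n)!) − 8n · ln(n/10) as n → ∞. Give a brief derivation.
S_n ~ 8n · (ln 80 − 1) + O(ln n)

Stirling: ln((8n)!) = 8n ln(8n) − 8n + O(ln n).
  S_n = 8n ln(8n) − 8n − 8n ln(n/10) + O(ln n)
      = 8n ln(8n) − 8n ln n + 8n ln 10 − 8n + O(ln n)
      = 8n ln 8 + 8n ln 10 − 8n + O(ln n)
      = 8n (ln 80 − 1) + O(ln n).
Numerically ln(80) − 1 ≈ 3.3820.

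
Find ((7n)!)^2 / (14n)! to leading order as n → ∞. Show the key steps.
((7n)!)^2/(14n)! ~ ((2π·7n)^(1/2) / sqrt(2)) · 2^(−2·7n)  →  0

Write N = 7n. Stirling: N! ~ sqrt(2π N)(N/e)^N and (2N)! ~ sqrt(2π·2N)·(2N/e)^(2N).
  (N!)^2/(2N)! ~ (2π N)^(2/2) (N/e)^(2N) / [sqrt(2π·2N) (2N/e)^(2N)]
     = (2π N)^(2/2) / sqrt(2π·2N) · (N/(2N))^(2N)
     = (2π N)^((2−1)/2) / sqrt(2) · 2^(−2N).
Since 2^2 > 1, the factor 2^(−2N) decays exponentially, so the ratio → 0. Substituting N = 7n gives the stated form.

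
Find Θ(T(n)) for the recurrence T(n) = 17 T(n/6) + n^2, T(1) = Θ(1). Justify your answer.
T(n) = Θ(n^2)

log_6 17 ≈ 1.581. f(n) = n^2 dominates n^(log_6 17) since 2 > 1.581, and the regularity condition a·f(n/b) = 17·(n/6)^2 = (17/36)·n^2 ≤ c·f(n) holds with c = 17/36 ≈ 0.472 < 1. So this is Case 3: T(n) = Θ(f(n)) = Θ(n^2).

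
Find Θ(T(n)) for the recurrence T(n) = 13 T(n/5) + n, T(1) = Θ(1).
T(n) = Θ(n^(log_5 13))

Master theorem: compare f(n) = n to n^(log_5 13) where log_5 13 ≈ 1.594. Since 1 < log_5 13, we have f(n) = O(n^(log_5 13 − ε)) for some ε > 0 — Case 1. Hence T(n) = Θ(n^(log_5 13)).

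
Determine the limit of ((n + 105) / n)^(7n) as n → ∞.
lim = e^735

Rewrite as (1 + 105/n)^(7n). By the standard limit (1 + x/n)^n → e^x, we have (1 + 105/n)^n → e^105, and raising to the 7th power gives e^735.
More precisely, ln[(1 + 105/n)^(7n)] = 7n · ln(1 + 105/n) = 7n · (105/n + O(1/n^2)) = 735 + O(1/n) → 735.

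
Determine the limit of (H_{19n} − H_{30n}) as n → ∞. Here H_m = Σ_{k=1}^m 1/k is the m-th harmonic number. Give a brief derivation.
lim = ln(19/30)

Euler-Maclaurin gives H_m = ln m + γ + 1/(2m) + O(1/m^2). The γ and O(1/m) terms cancel in the difference:
  H_{19n} − H_{30n} = ln(19n) − ln(30n) + O(1/n) = ln(19/30) + O(1/n).
Hence the limit is ln(19/30).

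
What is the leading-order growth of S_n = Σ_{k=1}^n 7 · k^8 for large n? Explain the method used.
S_n ~ 7 · n^9 / 9

By integral comparison (Euler-Maclaurin), Σ_{k=1}^n 7 · k^8 = 7 · ∫_0^n x^8 dx + O(n^8) = 7 · n^9/9 + O(n^8). (Equivalently, Faulhaber's formula gives the same leading term.)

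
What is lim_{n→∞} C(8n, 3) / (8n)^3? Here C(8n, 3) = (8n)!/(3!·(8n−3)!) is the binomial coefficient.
lim = 1/3! = 1/6

With N = 8n → ∞: C(N, 3) / N^3 = [N(N−1)…(N−2)] / (3! · N^3) = (1/3!) · 1 · (1 − 1/(8n)) · (1 − 2/(8n)). Each factor → 1 as N → ∞, so the limit is 1/3! = 1/6.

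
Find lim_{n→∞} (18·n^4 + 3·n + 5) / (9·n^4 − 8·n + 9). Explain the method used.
lim = 18/9 = 2

For large n the leading n^4 terms dominate both numerator and denominator. Dividing top and bottom by n^4, every other term tends to 0, leaving 18/9 = 2.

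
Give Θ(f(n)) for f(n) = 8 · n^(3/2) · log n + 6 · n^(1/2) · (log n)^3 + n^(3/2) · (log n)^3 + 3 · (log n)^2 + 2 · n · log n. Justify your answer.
f(n) ∈ Θ(n^(3/2) · (log n)^3)

Compare the terms by growth order. For large n, n^a · (log n)^b dominates n^a' · (log n)^b' iff a > a', or (a = a' and b > b'). Ranking the 5 terms shows the dominant one is n^(3/2) · (log n)^3. Hence f(n) ∈ Θ(n^(3/2) · (log n)^3).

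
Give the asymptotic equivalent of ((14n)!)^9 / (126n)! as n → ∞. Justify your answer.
((14n)!)^9/(126n)! ~ ((2π·14n)^(8/2) / 3) · 9^(−9·14n)  →  0

Write N = 14n. Stirling: N! ~ sqrt(2π N)(N/e)^N and (9N)! ~ sqrt(2π·9N)·(9N/e)^(9N).
  (N!)^9/(9N)! ~ (2π N)^(9/2) (N/e)^(9N) / [sqrt(2π·9N) (9N/e)^(9N)]
     = (2π N)^(9/2) / sqrt(2π·9N) · (N/(9N))^(9N)
     = (2π N)^((9−1)/2) / 3 · 9^(−9N).
Since 9^9 > 1, the factor 9^(−9N) decays exponentially, so the ratio → 0. Substituting N = 14n gives the stated form.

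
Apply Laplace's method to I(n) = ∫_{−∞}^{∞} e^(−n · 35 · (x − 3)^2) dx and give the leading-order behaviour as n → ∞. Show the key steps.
I(n) = sqrt(π/(35n))

Here φ(x) = 35 · (x − 3)^2 has its unique minimum at x* = 3 with φ(x*) = 0 and φ''(x*) = 70. Laplace's method gives
  I(n) ~ e^(−n φ(x*)) · sqrt(2π / (n · φ''(x*))) = sqrt(2π / (70n)) = sqrt(π/(35n)).
This is exact: substituting u = (x − 3)·sqrt(35n) gives I(n) = (1/sqrt(35n)) ∫_{−∞}^{∞} e^(−u^2) du = sqrt(π/(35n)).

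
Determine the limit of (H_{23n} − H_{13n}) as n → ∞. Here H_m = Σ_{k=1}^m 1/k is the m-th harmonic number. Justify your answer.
lim = ln(23/13)

Euler-Maclaurin gives H_m = ln m + γ + 1/(2m) + O(1/m^2). The γ and O(1/m) terms cancel in the difference:
  H_{23n} − H_{13n} = ln(23n) − ln(13n) + O(1/n) = ln(23/13) + O(1/n).
Hence the limit is ln(23/13).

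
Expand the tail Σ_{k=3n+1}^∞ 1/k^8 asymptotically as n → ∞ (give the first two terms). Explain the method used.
Σ_{k>3n} 1/k^8 = 1/(7 · (3n)^7) − 1/(2 · (3n)^8) + O(1/(3n)^9)

Compare to the integral: ∫_{3n}^∞ x^(−8) dx = [−x^(−7)/7]_{3n}^∞ = 1/((8−1)·(3n)^7). The Euler-Maclaurin correction adds −f(3n)/2 = −1/(2·(3n)^8). Euler-Maclaurin then gives
  Σ_{k>3n} 1/k^8 = ∫_{3n}^∞ dx/x^8 − 1/(2·(3n)^8) + O(1/(3n)^9).
(Equivalently this is ζ(8) − Σ_{k≤3n} 1/k^8.)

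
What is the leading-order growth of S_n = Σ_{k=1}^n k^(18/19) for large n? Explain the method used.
S_n ~ (19/37) · n^(37/19)

Integral comparison: Σ_{k=1}^n k^(18/19) = ∫_0^n x^(18/19) dx + O(n^(18/19)). The integral is n^(1 + 18/19) / (1 + 18/19) = n^((18+19)/19) / ((18+19)/19) = (19/37) · n^(37/19).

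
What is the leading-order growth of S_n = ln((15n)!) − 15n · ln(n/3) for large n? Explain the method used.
S_n ~ 15n · (ln 45 − 1) + O(ln n)

Stirling: ln((15n)!) = 15n ln(15n) − 15n + O(ln n).
  S_n = 15n ln(15n) − 15n − 15n ln(n/3) + O(ln n)
      = 15n ln(15n) − 15n ln n + 15n ln 3 − 15n + O(ln n)
      = 15n ln 15 + 15n ln 3 − 15n + O(ln n)
      = 15n (ln 45 − 1) + O(ln n).
Numerically ln(45) − 1 ≈ 2.8067.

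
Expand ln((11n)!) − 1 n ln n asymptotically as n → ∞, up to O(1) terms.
ln((11n)!) − 1 n ln n = 10 n ln n + 11(ln 11 − 1) n + (1/2) ln(2π·11n) + O(1/n)

Stirling: ln((11n)!) = 11n ln(11n) − 11n + (1/2) ln(2π·11n) + O(1/n).
Expand 11n ln(11n) = 11n (ln n + ln 11) = 11n ln n + 11n ln 11.
Subtract 1n ln n: leading term is (11 − 1) n ln n = 10 n ln n. The next term is 11n ln 11 − 11n = 11(ln 11 − 1) n. Then the (1/2) ln(2π·11n) correction.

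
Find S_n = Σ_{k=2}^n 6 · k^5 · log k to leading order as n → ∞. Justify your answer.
S_n ~ n^6 log n − n^6 / 6

By integral comparison, S_n = ∫_1^n 6 · x^5 · log x dx + O(n^5 · log n). For the integral, ∫ x^5 log x dx = n^6 log n / 6 − n^6/36 (integration by parts). Hence S_n ~ n^6 log n − n^6 / 6.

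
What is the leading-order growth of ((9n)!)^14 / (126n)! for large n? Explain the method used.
((9n)!)^14/(126n)! ~ ((2π·9n)^(13/2) / sqrt(14)) · 14^(−14·9n)  →  0

Write N = 9n. Stirling: N! ~ sqrt(2π N)(N/e)^N and (14N)! ~ sqrt(2π·14N)·(14N/e)^(14N).
  (N!)^14/(14N)! ~ (2π N)^(14/2) (N/e)^(14N) / [sqrt(2π·14N) (14N/e)^(14N)]
     = (2π N)^(14/2) / sqrt(2π·14N) · (N/(14N))^(14N)
     = (2π N)^((14−1)/2) / sqrt(14) · 14^(−14N).
Since 14^14 > 1, the factor 14^(−14N) decays exponentially, so the ratio → 0. Substituting N = 9n gives the stated form.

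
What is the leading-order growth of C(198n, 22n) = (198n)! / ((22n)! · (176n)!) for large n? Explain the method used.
C(198n, 22n) ~ (387420489/16777216)^(22n) · sqrt(9/(16π·22n))

Write N = 22n. Apply Stirling to each factorial:
  (9N)! ~ sqrt(2π·9N) · (9N/e)^(9N),
  N! ~ sqrt(2π N) · (N/e)^N,
  (8N)! ~ sqrt(2π·8N) · (8N/e)^(8N).
The exponential factors combine to (9N)^(9N) / (N^N · (8N)^(8N)) = 9^(9N)/8^(8N) = (9^9/8^8)^N = (387420489/16777216)^N.
The square-root prefactors combine to sqrt(2π·9N) / (sqrt(2π N)·sqrt(2π·8N)) = sqrt(9 / (2π·8·N)) = sqrt(9/(16π·22n)).
Substituting N = 22n: C(198n, 22n) ~ (387420489/16777216)^(22n) · sqrt(9/(16π·22n)).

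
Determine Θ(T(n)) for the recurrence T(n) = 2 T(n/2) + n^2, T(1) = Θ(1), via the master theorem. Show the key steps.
T(n) = Θ(n^2)

log_2 2 ≈ 1.000. f(n) = n^2 dominates n^(log_2 2) since 2 > 1.000, and the regularity condition a·f(n/b) = 2·(n/2)^2 = (2/4)·n^2 ≤ c·f(n) holds with c = 2/4 ≈ 0.5 < 1. So this is Case 3: T(n) = Θ(f(n)) = Θ(n^2).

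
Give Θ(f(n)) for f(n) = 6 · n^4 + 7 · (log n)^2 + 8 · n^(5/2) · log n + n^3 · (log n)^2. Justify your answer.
f(n) ∈ Θ(n^4)

Compare the terms by growth order. For large n, n^a · (log n)^b dominates n^a' · (log n)^b' iff a > a', or (a = a' and b > b'). Ranking the 4 terms shows the dominant one is 6 · n^4. Hence f(n) ∈ Θ(n^4).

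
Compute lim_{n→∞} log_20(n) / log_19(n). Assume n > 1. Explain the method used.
lim = ln(19) / ln(20) = log_20(19)

Change of base: log_20(n) = ln n / ln 20 and log_19(n) = ln n / ln 19. The ratio is (ln n / ln 20) · (ln 19 / ln n) = ln 19 / ln 20, a constant independent of n. So the limit is ln 19 / ln 20 = log_20(19).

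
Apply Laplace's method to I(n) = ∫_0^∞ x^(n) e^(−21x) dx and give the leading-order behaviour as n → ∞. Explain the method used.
I(n) ~ (sqrt(2π·n) / 21) · (n/(21e))^(n)

Write the integrand as exp(n ln x − 21x) and set f(x) = n ln x − 21x. Then f'(x) = n/x − 21 = 0 at x* = n/21, and f''(x*) = −n/x*^2 = −21^2/(n). Laplace's method (interior maximum) gives
  I(n) ~ e^(f(x*)) · sqrt(2π / |f''(x*)|)
        = exp(n ln(n/21) − n) · sqrt(2π · n / 21^2)
        = (n/21)^(n) e^(−n) · sqrt(2π·n) / 21
        = (sqrt(2π·n) / 21) · (n/(21e))^(n).
This matches Γ(n+1)/21^(n+1) with Stirling applied to Γ.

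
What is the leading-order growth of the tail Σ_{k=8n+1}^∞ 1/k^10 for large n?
Σ_{k>8n} 1/k^10 ~ 1/(9 · (8n)^9)

Compare to the integral: ∫_{8n}^∞ x^(−10) dx = [−x^(−9)/9]_{8n}^∞ = 1/((10−1)·(8n)^9). Euler-Maclaurin then gives
  Σ_{k>8n} 1/k^10 = ∫_{8n}^∞ dx/x^10 − 1/(2·(8n)^10) + O(1/(8n)^11).
(Equivalently this is ζ(10) − Σ_{k≤8n} 1/k^10.)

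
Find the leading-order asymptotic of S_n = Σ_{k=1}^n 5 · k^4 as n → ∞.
S_n ~ n^5

By integral comparison (Euler-Maclaurin), Σ_{k=1}^n 5 · k^4 = 5 · ∫_0^n x^4 dx + O(n^4) = 5 · n^5/5 = n^5 + O(n^4). (Equivalently, Faulhaber's formula gives the same leading term.)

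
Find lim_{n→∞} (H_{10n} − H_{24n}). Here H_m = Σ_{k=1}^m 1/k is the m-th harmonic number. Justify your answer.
lim = ln(10/24) = ln(5/12)

Euler-Maclaurin gives H_m = ln m + γ + 1/(2m) + O(1/m^2). The γ and O(1/m) terms cancel in the difference:
  H_{10n} − H_{24n} = ln(10n) − ln(24n) + O(1/n) = ln(10/24) + O(1/n).
Hence the limit is ln(10/24) = ln(5/12).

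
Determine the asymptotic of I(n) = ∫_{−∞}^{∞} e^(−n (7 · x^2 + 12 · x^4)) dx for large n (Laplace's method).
I(n) ~ sqrt(π/(7n))

φ(x) = 7 · x^2 + 12 · x^4 has its unique global minimum at x* = 0 (since φ'(x) = 14x + 48x^3 = 0 only at x = 0 for real x with both coefficients positive, and φ → ∞ as |x| → ∞). At x* = 0, φ(0) = 0 and φ''(0) = 14. Laplace's method then gives
  I(n) ~ sqrt(2π / (n · φ''(0))) · e^(−n φ(0)) = sqrt(2π / (14n)) = sqrt(π/(7n)).
The 12 · x^4 term contributes only at subleading order (an O(1/n) relative correction).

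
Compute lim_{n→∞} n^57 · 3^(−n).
lim = 0

Exponentials with base > 1 dominate every fixed polynomial: for any fixed c, n^c / 3^n → 0 as n → ∞ (e.g. by the ratio test, or by writing 3^n = e^(n ln 3) and noting e^(n ln 3) / n^c → ∞). Hence n^57 · 3^(−n) = n^57 / 3^n → 0.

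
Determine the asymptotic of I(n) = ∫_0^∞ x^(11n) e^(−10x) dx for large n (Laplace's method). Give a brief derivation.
I(n) ~ (sqrt(2π·11n) / 10) · (11n/(10e))^(11n)

Write the integrand as exp(11n ln x − 10x) and set f(x) = 11n ln x − 10x. Then f'(x) = 11n/x − 10 = 0 at x* = 11n/10, and f''(x*) = −11n/x*^2 = −10^2/(11n). Laplace's method (interior maximum) gives
  I(n) ~ e^(f(x*)) · sqrt(2π / |f''(x*)|)
        = exp(11n ln(11n/10) − 11n) · sqrt(2π · 11n / 10^2)
        = (11n/10)^(11n) e^(−11n) · sqrt(2π·11n) / 10
        = (sqrt(2π·11n) / 10) · (11n/(10e))^(11n).
This matches Γ(11n+1)/10^(11n+1) with Stirling applied to Γ.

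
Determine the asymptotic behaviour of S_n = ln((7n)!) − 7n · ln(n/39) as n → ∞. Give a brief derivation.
S_n ~ 7n · (ln 273 − 1) + O(ln n)

Stirling: ln((7n)!) = 7n ln(7n) − 7n + O(ln n).
  S_n = 7n ln(7n) − 7n − 7n ln(n/39) + O(ln n)
      = 7n ln(7n) − 7n ln n + 7n ln 39 − 7n + O(ln n)
      = 7n ln 7 + 7n ln 39 − 7n + O(ln n)
      = 7n (ln 273 − 1) + O(ln n).
Numerically ln(273) − 1 ≈ 4.6095.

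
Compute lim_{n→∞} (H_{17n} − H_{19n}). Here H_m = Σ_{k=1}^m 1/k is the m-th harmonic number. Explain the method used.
lim = ln(17/19)

Euler-Maclaurin gives H_m = ln m + γ + 1/(2m) + O(1/m^2). The γ and O(1/m) terms cancel in the difference:
  H_{17n} − H_{19n} = ln(17n) − ln(19n) + O(1/n) = ln(17/19) + O(1/n).
Hence the limit is ln(17/19).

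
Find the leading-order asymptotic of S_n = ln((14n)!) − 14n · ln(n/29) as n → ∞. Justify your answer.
S_n ~ 14n · (ln 406 − 1) + O(ln n)

Stirling: ln((14n)!) = 14n ln(14n) − 14n + O(ln n).
  S_n = 14n ln(14n) − 14n − 14n ln(n/29) + O(ln n)
      = 14n ln(14n) − 14n ln n + 14n ln 29 − 14n + O(ln n)
      = 14n ln 14 + 14n ln 29 − 14n + O(ln n)
      = 14n (ln 406 − 1) + O(ln n).
Numerically ln(406) − 1 ≈ 5.0064.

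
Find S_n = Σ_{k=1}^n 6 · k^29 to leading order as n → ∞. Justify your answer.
S_n ~ n^30 / 5

By integral comparison (Euler-Maclaurin), Σ_{k=1}^n 6 · k^29 = 6 · ∫_0^n x^29 dx + O(n^29) = 6 · n^30/30 = n^30 / 5 + O(n^29). (Equivalently, Faulhaber's formula gives the same leading term.)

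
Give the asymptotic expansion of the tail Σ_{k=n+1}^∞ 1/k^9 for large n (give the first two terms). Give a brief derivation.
Σ_{k>n} 1/k^9 = 1/(8 · n^8) − 1/(2 · n^9) + O(1/n^10)

Compare to the integral: ∫_{n}^∞ x^(−9) dx = [−x^(−8)/8]_{n}^∞ = 1/((9−1)·n^8). The Euler-Maclaurin correction adds −f(n)/2 = −1/(2·n^9). Euler-Maclaurin then gives
  Σ_{k>n} 1/k^9 = ∫_{n}^∞ dx/x^9 − 1/(2·n^9) + O(1/n^10).
(Equivalently this is ζ(9) − Σ_{k≤n} 1/k^9.)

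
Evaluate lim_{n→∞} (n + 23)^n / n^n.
lim = e^23

Rewrite as (1 + 23/n)^(n). By the standard limit (1 + x/n)^n → e^x, we have (1 + 23/n)^n → e^23, and raising to the 1st power gives e^23.
More precisely, ln[(1 + 23/n)^(n)] = n · ln(1 + 23/n) = n · (23/n + O(1/n^2)) = 23 + O(1/n) → 23.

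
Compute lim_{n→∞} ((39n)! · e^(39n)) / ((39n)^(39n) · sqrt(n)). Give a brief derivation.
lim = sqrt(2π·39)

Stirling: (39n)! ~ sqrt(2π·39n) · (39n/e)^(39n). Hence
  (39n)! · e^(39n) / (39n)^(39n) ~ sqrt(2π·39n).
Dividing by sqrt(n): sqrt(2π·39n) / sqrt(n) = sqrt(2π·39) · n^((1−1)/2), so the limit is sqrt(2π·39).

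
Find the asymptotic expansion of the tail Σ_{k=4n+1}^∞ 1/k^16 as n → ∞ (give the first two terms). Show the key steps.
Σ_{k>4n} 1/k^16 = 1/(15 · (4n)^15) − 1/(2 · (4n)^16) + O(1/(4n)^17)

Compare to the integral: ∫_{4n}^∞ x^(−16) dx = [−x^(−15)/15]_{4n}^∞ = 1/((16−1)·(4n)^15). The Euler-Maclaurin correction adds −f(4n)/2 = −1/(2·(4n)^16). Euler-Maclaurin then gives
  Σ_{k>4n} 1/k^16 = ∫_{4n}^∞ dx/x^16 − 1/(2·(4n)^16) + O(1/(4n)^17).
(Equivalently this is ζ(16) − Σ_{k≤4n} 1/k^16.)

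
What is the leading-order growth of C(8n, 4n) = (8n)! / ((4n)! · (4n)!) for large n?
C(8n, 4n) ~ (4)^(4n) · sqrt(1/(π·4n))

Write N = 4n. Apply Stirling to each factorial:
  (2N)! ~ sqrt(2π·2N) · (2N/e)^(2N),
  N! ~ sqrt(2π N) · (N/e)^N,
  (1N)! ~ sqrt(2π·1N) · (1N/e)^(1N).
The exponential factors combine to (2N)^(2N) / (N^N · (1N)^(1N)) = 2^(2N)/1^(1N) = (2^2/1^1)^N = (4)^N.
The square-root prefactors combine to sqrt(2π·2N) / (sqrt(2π N)·sqrt(2π·1N)) = sqrt(2 / (2π·1·N)) = sqrt(1/(π·4n)).
Substituting N = 4n: C(8n, 4n) ~ (4)^(4n) · sqrt(1/(π·4n)).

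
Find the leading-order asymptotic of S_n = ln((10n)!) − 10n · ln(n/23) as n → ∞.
S_n ~ 10n · (ln 230 − 1) + O(ln n)

Stirling: ln((10n)!) = 10n ln(10n) − 10n + O(ln n).
  S_n = 10n ln(10n) − 10n − 10n ln(n/23) + O(ln n)
      = 10n ln(10n) − 10n ln n + 10n ln 23 − 10n + O(ln n)
      = 10n ln 10 + 10n ln 23 − 10n + O(ln n)
      = 10n (ln 230 − 1) + O(ln n).
Numerically ln(230) − 1 ≈ 4.4381.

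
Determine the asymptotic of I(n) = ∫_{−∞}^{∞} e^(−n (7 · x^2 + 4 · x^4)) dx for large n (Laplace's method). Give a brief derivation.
I(n) ~ sqrt(π/(7n))

φ(x) = 7 · x^2 + 4 · x^4 has its unique global minimum at x* = 0 (since φ'(x) = 14x + 16x^3 = 0 only at x = 0 for real x with both coefficients positive, and φ → ∞ as |x| → ∞). At x* = 0, φ(0) = 0 and φ''(0) = 14. Laplace's method then gives
  I(n) ~ sqrt(2π / (n · φ''(0))) · e^(−n φ(0)) = sqrt(2π / (14n)) = sqrt(π/(7n)).
The 4 · x^4 term contributes only at subleading order (an O(1/n) relative correction).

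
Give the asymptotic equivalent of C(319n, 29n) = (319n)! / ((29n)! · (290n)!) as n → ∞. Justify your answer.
C(319n, 29n) ~ (285311670611/10000000000)^(29n) · sqrt(11/(20π·29n))

Write N = 29n. Apply Stirling to each factorial:
  (11N)! ~ sqrt(2π·11N) · (11N/e)^(11N),
  N! ~ sqrt(2π N) · (N/e)^N,
  (10N)! ~ sqrt(2π·10N) · (10N/e)^(10N).
The exponential factors combine to (11N)^(11N) / (N^N · (10N)^(10N)) = 11^(11N)/10^(10N) = (11^11/10^10)^N = (285311670611/10000000000)^N.
The square-root prefactors combine to sqrt(2π·11N) / (sqrt(2π N)·sqrt(2π·10N)) = sqrt(11 / (2π·10·N)) = sqrt(11/(20π·29n)).
Substituting N = 29n: C(319n, 29n) ~ (285311670611/10000000000)^(29n) · sqrt(11/(20π·29n)).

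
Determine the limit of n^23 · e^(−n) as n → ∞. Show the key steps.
lim = 0

Exponentials with base > 1 dominate every fixed polynomial: for any fixed c, n^c / e^n → 0 as n → ∞ (e.g. by the ratio test, or since e^n grows faster than any power of n). Hence n^23 · e^(−n) = n^23 / e^n → 0.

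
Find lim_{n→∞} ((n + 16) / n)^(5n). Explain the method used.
lim = e^80

Rewrite as (1 + 16/n)^(5n). By the standard limit (1 + x/n)^n → e^x, we have (1 + 16/n)^n → e^16, and raising to the 5th power gives e^80.
More precisely, ln[(1 + 16/n)^(5n)] = 5n · ln(1 + 16/n) = 5n · (16/n + O(1/n^2)) = 80 + O(1/n) → 80.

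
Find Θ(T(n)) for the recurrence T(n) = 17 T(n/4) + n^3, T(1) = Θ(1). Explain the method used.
T(n) = Θ(n^3)

log_4 17 ≈ 2.044. f(n) = n^3 dominates n^(log_4 17) since 3 > 2.044, and the regularity condition a·f(n/b) = 17·(n/4)^3 = (17/64)·n^3 ≤ c·f(n) holds with c = 17/64 ≈ 0.266 < 1. So this is Case 3: T(n) = Θ(f(n)) = Θ(n^3).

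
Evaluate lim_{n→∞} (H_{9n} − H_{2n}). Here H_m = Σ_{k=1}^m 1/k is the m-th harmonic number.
lim = ln(9/2)

Euler-Maclaurin gives H_m = ln m + γ + 1/(2m) + O(1/m^2). The γ and O(1/m) terms cancel in the difference:
  H_{9n} − H_{2n} = ln(9n) − ln(2n) + O(1/n) = ln(9/2) + O(1/n).
Hence the limit is ln(9/2).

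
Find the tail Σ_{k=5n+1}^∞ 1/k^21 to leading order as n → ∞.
Σ_{k>5n} 1/k^21 ~ 1/(20 · (5n)^20)

Compare to the integral: ∫_{5n}^∞ x^(−21) dx = [−x^(−20)/20]_{5n}^∞ = 1/((21−1)·(5n)^20). Euler-Maclaurin then gives
  Σ_{k>5n} 1/k^21 = ∫_{5n}^∞ dx/x^21 − 1/(2·(5n)^21) + O(1/(5n)^22).
(Equivalently this is ζ(21) − Σ_{k≤5n} 1/k^21.)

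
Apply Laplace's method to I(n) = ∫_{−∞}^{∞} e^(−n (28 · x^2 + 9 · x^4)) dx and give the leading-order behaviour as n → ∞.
I(n) ~ sqrt(π/(28n))

φ(x) = 28 · x^2 + 9 · x^4 has its unique global minimum at x* = 0 (since φ'(x) = 56x + 36x^3 = 0 only at x = 0 for real x with both coefficients positive, and φ → ∞ as |x| → ∞). At x* = 0, φ(0) = 0 and φ''(0) = 56. Laplace's method then gives
  I(n) ~ sqrt(2π / (n · φ''(0))) · e^(−n φ(0)) = sqrt(2π / (56n)) = sqrt(π/(28n)).
The 9 · x^4 term contributes only at subleading order (an O(1/n) relative correction).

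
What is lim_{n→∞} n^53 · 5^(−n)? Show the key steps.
lim = 0

Exponentials with base > 1 dominate every fixed polynomial: for any fixed c, n^c / 5^n → 0 as n → ∞ (e.g. by the ratio test, or by writing 5^n = e^(n ln 5) and noting e^(n ln 5) / n^c → ∞). Hence n^53 · 5^(−n) = n^53 / 5^n → 0.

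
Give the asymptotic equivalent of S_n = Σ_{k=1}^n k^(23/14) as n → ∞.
S_n ~ (14/37) · n^(37/14)

Integral comparison: Σ_{k=1}^n k^(23/14) = ∫_0^n x^(23/14) dx + O(n^(23/14)). The integral is n^(1 + 23/14) / (1 + 23/14) = n^((23+14)/14) / ((23+14)/14) = (14/37) · n^(37/14).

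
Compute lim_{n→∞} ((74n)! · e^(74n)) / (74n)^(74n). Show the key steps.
lim = ∞

Stirling: (74n)! ~ sqrt(2π·74n) · (74n/e)^(74n). Hence
  (74n)! · e^(74n) / (74n)^(74n) ~ sqrt(2π·74n) = sqrt(2π·74) · sqrt(n) → ∞.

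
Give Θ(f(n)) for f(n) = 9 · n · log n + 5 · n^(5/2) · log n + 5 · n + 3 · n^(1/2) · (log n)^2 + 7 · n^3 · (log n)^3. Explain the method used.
f(n) ∈ Θ(n^3 · (log n)^3)

Compare the terms by growth order. For large n, n^a · (log n)^b dominates n^a' · (log n)^b' iff a > a', or (a = a' and b > b'). Ranking the 5 terms shows the dominant one is 7 · n^3 · (log n)^3. Hence f(n) ∈ Θ(n^3 · (log n)^3).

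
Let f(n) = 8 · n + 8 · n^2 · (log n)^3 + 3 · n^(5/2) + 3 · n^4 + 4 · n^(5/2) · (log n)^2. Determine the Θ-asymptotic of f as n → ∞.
f(n) ∈ Θ(n^4)

Compare the terms by growth order. For large n, n^a · (log n)^b dominates n^a' · (log n)^b' iff a > a', or (a = a' and b > b'). Ranking the 5 terms shows the dominant one is 3 · n^4. Hence f(n) ∈ Θ(n^4).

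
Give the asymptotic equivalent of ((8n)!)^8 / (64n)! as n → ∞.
((8n)!)^8/(64n)! ~ ((2π·8n)^(7/2) / sqrt(8)) · 8^(−8·8n)  →  0

Write N = 8n. Stirling: N! ~ sqrt(2π N)(N/e)^N and (8N)! ~ sqrt(2π·8N)·(8N/e)^(8N).
  (N!)^8/(8N)! ~ (2π N)^(8/2) (N/e)^(8N) / [sqrt(2π·8N) (8N/e)^(8N)]
     = (2π N)^(8/2) / sqrt(2π·8N) · (N/(8N))^(8N)
     = (2π N)^((8−1)/2) / sqrt(8) · 8^(−8N).
Since 8^8 > 1, the factor 8^(−8N) decays exponentially, so the ratio → 0. Substituting N = 8n gives the stated form.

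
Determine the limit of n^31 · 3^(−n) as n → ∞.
lim = 0

Exponentials with base > 1 dominate every fixed polynomial: for any fixed c, n^c / 3^n → 0 as n → ∞ (e.g. by the ratio test, or by writing 3^n = e^(n ln 3) and noting e^(n ln 3) / n^c → ∞). Hence n^31 · 3^(−n) = n^31 / 3^n → 0.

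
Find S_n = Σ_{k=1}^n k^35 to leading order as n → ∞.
S_n ~ n^36 / 36

By integral comparison (Euler-Maclaurin), Σ_{k=1}^n k^35 = ∫_0^n x^35 dx + O(n^35) = n^36/36 + O(n^35). (Equivalently, Faulhaber's formula gives the same leading term.)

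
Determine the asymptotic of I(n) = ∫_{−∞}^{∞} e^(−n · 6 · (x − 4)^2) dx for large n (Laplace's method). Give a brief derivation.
I(n) = sqrt(π/(6n))

Here φ(x) = 6 · (x − 4)^2 has its unique minimum at x* = 4 with φ(x*) = 0 and φ''(x*) = 12. Laplace's method gives
  I(n) ~ e^(−n φ(x*)) · sqrt(2π / (n · φ''(x*))) = sqrt(2π / (12n)) = sqrt(π/(6n)).
This is exact: substituting u = (x − 4)·sqrt(6n) gives I(n) = (1/sqrt(6n)) ∫_{−∞}^{∞} e^(−u^2) du = sqrt(π/(6n)).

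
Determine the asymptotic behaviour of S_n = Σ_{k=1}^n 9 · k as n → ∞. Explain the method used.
S_n ~ 9 · n^2 / 2

By integral comparison (Euler-Maclaurin), Σ_{k=1}^n 9 · k = 9 · ∫_0^n x^1 dx + O(n) = 9 · n^2/2 + O(n). (Equivalently, Faulhaber's formula gives the same leading term.)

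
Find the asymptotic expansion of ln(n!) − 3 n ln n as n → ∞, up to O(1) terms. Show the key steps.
ln(n!) − 3 n ln n = −2 n ln n − n + (1/2) ln(2π n) + O(1/n)

Stirling: ln((n)!) = n ln(n) − n + (1/2) ln(2π·n) + O(1/n).
Here n ln(n) = n ln n.
Subtract 3n ln n: leading term is (1 − 3) n ln n = −2 n ln n. The next term is −n. Then the (1/2) ln(2π·n) correction.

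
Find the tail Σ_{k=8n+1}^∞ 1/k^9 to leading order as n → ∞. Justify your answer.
Σ_{k>8n} 1/k^9 ~ 1/(8 · (8n)^8)

Compare to the integral: ∫_{8n}^∞ x^(−9) dx = [−x^(−8)/8]_{8n}^∞ = 1/((9−1)·(8n)^8). Euler-Maclaurin then gives
  Σ_{k>8n} 1/k^9 = ∫_{8n}^∞ dx/x^9 − 1/(2·(8n)^9) + O(1/(8n)^10).
(Equivalently this is ζ(9) − Σ_{k≤8n} 1/k^9.)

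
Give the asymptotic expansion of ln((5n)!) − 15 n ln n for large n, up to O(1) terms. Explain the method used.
ln((5n)!) − 15 n ln n = −10 n ln n + 5(ln 5 − 1) n + (1/2) ln(2π·5n) + O(1/n)

Stirling: ln((5n)!) = 5n ln(5n) − 5n + (1/2) ln(2π·5n) + O(1/n).
Expand 5n ln(5n) = 5n (ln n + ln 5) = 5n ln n + 5n ln 5.
Subtract 15n ln n: leading term is (5 − 15) n ln n = −10 n ln n. The next term is 5n ln 5 − 5n = 5(ln 5 − 1) n. Then the (1/2) ln(2π·5n) correction.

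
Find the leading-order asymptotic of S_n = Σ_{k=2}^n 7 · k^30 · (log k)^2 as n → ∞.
S_n ~ 7 · n^31 · (log n)^2 / 31

By integral comparison, S_n = ∫_1^n 7 · x^30 · (log x)^2 dx + O(n^30 · (log n)^2). For the integral, the leading term of ∫_1^n x^30 (log x)^2 dx is n^31/31 · (log n)^2 (by repeated integration by parts; each step lowers the log-exponent and produces a relatively O(1/log n) correction). Hence S_n ~ 7 · n^31 · (log n)^2 / 31.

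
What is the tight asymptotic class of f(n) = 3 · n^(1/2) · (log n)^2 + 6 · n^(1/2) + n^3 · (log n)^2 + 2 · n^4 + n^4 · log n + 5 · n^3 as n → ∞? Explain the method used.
f(n) ∈ Θ(n^4 · log n)

Compare the terms by growth order. For large n, n^a · (log n)^b dominates n^a' · (log n)^b' iff a > a', or (a = a' and b > b'). Ranking the 6 terms shows the dominant one is n^4 · log n. Hence f(n) ∈ Θ(n^4 · log n).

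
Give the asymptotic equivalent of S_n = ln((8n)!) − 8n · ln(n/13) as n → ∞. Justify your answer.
S_n ~ 8n · (ln 104 − 1) + O(ln n)

Stirling: ln((8n)!) = 8n ln(8n) − 8n + O(ln n).
  S_n = 8n ln(8n) − 8n − 8n ln(n/13) + O(ln n)
      = 8n ln(8n) − 8n ln n + 8n ln 13 − 8n + O(ln n)
      = 8n ln 8 + 8n ln 13 − 8n + O(ln n)
      = 8n (ln 104 − 1) + O(ln n).
Numerically ln(104) − 1 ≈ 3.6444.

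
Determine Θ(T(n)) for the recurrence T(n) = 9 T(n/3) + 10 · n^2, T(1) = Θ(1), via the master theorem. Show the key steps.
T(n) = Θ(n^2 log n)

log_3 9 = 2, and f(n) = 10 · n^2 = Θ(n^(log_3 9)). This is Case 2 of the master theorem: T(n) = Θ(f(n) · log n) = Θ(n^2 log n).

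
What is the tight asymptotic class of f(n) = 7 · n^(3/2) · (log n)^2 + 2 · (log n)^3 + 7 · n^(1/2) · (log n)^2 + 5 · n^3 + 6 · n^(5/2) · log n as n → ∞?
f(n) ∈ Θ(n^3)

Compare the terms by growth order. For large n, n^a · (log n)^b dominates n^a' · (log n)^b' iff a > a', or (a = a' and b > b'). Ranking the 5 terms shows the dominant one is 5 · n^3. Hence f(n) ∈ Θ(n^3).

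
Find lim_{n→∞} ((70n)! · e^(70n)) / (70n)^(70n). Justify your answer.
lim = ∞

Stirling: (70n)! ~ sqrt(2π·70n) · (70n/e)^(70n). Hence
  (70n)! · e^(70n) / (70n)^(70n) ~ sqrt(2π·70n) = sqrt(2π·70) · sqrt(n) → ∞.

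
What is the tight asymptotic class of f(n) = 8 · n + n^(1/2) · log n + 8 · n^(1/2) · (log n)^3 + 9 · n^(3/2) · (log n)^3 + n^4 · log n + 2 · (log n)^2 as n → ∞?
f(n) ∈ Θ(n^4 · log n)

Compare the terms by growth order. For large n, n^a · (log n)^b dominates n^a' · (log n)^b' iff a > a', or (a = a' and b > b'). Ranking the 6 terms shows the dominant one is n^4 · log n. Hence f(n) ∈ Θ(n^4 · log n).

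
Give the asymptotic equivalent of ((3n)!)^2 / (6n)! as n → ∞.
((3n)!)^2/(6n)! ~ ((2π·3n)^(1/2) / sqrt(2)) · 2^(−2·3n)  →  0

Write N = 3n. Stirling: N! ~ sqrt(2π N)(N/e)^N and (2N)! ~ sqrt(2π·2N)·(2N/e)^(2N).
  (N!)^2/(2N)! ~ (2π N)^(2/2) (N/e)^(2N) / [sqrt(2π·2N) (2N/e)^(2N)]
     = (2π N)^(2/2) / sqrt(2π·2N) · (N/(2N))^(2N)
     = (2π N)^((2−1)/2) / sqrt(2) · 2^(−2N).
Since 2^2 > 1, the factor 2^(−2N) decays exponentially, so the ratio → 0. Substituting N = 3n gives the stated form.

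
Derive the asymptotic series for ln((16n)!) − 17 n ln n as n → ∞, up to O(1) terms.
ln((16n)!) − 17 n ln n = −n ln n + 16(ln 16 − 1) n + (1/2) ln(2π·16n) + O(1/n)

Stirling: ln((16n)!) = 16n ln(16n) − 16n + (1/2) ln(2π·16n) + O(1/n).
Expand 16n ln(16n) = 16n (ln n + ln 16) = 16n ln n + 16n ln 16.
Subtract 17n ln n: leading term is (16 − 17) n ln n = −n ln n. The next term is 16n ln 16 − 16n = 16(ln 16 − 1) n. Then the (1/2) ln(2π·16n) correction.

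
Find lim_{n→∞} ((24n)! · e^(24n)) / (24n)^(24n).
lim = ∞

Stirling: (24n)! ~ sqrt(2π·24n) · (24n/e)^(24n). Hence
  (24n)! · e^(24n) / (24n)^(24n) ~ sqrt(2π·24n) = sqrt(2π·24) · sqrt(n) → ∞.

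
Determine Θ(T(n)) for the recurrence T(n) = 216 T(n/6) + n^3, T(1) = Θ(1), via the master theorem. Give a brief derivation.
T(n) = Θ(n^3 log n)

log_6 216 = 3, and f(n) = n^3 = Θ(n^(log_6 216)). This is Case 2 of the master theorem: T(n) = Θ(f(n) · log n) = Θ(n^3 log n).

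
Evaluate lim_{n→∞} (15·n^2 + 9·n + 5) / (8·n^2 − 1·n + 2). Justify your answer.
lim = 15/8

For large n the leading n^2 terms dominate both numerator and denominator. Dividing top and bottom by n^2, every other term tends to 0, leaving 15/8.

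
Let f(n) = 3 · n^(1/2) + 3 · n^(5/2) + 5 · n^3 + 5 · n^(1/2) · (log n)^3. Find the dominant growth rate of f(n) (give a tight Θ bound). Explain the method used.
f(n) ∈ Θ(n^3)

Compare the terms by growth order. For large n, n^a · (log n)^b dominates n^a' · (log n)^b' iff a > a', or (a = a' and b > b'). Ranking the 4 terms shows the dominant one is 5 · n^3. Hence f(n) ∈ Θ(n^3).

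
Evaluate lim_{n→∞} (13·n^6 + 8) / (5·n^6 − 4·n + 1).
lim = 13/5

For large n the leading n^6 terms dominate both numerator and denominator. Dividing top and bottom by n^6, every other term tends to 0, leaving 13/5.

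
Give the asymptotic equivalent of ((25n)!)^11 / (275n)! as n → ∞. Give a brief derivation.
((25n)!)^11/(275n)! ~ ((2π·25n)^(10/2) / sqrt(11)) · 11^(−11·25n)  →  0

Write N = 25n. Stirling: N! ~ sqrt(2π N)(N/e)^N and (11N)! ~ sqrt(2π·11N)·(11N/e)^(11N).
  (N!)^11/(11N)! ~ (2π N)^(11/2) (N/e)^(11N) / [sqrt(2π·11N) (11N/e)^(11N)]
     = (2π N)^(11/2) / sqrt(2π·11N) · (N/(11N))^(11N)
     = (2π N)^((11−1)/2) / sqrt(11) · 11^(−11N).
Since 11^11 > 1, the factor 11^(−11N) decays exponentially, so the ratio → 0. Substituting N = 25n gives the stated form.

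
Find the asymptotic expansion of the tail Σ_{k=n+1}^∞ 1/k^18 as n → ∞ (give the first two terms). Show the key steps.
Σ_{k>n} 1/k^18 = 1/(17 · n^17) − 1/(2 · n^18) + O(1/n^19)

Compare to the integral: ∫_{n}^∞ x^(−18) dx = [−x^(−17)/17]_{n}^∞ = 1/((18−1)·n^17). The Euler-Maclaurin correction adds −f(n)/2 = −1/(2·n^18). Euler-Maclaurin then gives
  Σ_{k>n} 1/k^18 = ∫_{n}^∞ dx/x^18 − 1/(2·n^18) + O(1/n^19).
(Equivalently this is ζ(18) − Σ_{k≤n} 1/k^18.)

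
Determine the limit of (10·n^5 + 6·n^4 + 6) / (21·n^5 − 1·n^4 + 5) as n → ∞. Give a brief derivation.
lim = 10/21

For large n the leading n^5 terms dominate both numerator and denominator. Dividing top and bottom by n^5, every other term tends to 0, leaving 10/21.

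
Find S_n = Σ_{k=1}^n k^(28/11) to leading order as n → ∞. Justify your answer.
S_n ~ (11/39) · n^(39/11)

Integral comparison: Σ_{k=1}^n k^(28/11) = ∫_0^n x^(28/11) dx + O(n^(28/11)). The integral is n^(1 + 28/11) / (1 + 28/11) = n^((28+11)/11) / ((28+11)/11) = (11/39) · n^(39/11).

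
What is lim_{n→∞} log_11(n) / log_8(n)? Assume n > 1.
lim = ln(8) / ln(11) = log_11(8)

Change of base: log_11(n) = ln n / ln 11 and log_8(n) = ln n / ln 8. The ratio is (ln n / ln 11) · (ln 8 / ln n) = ln 8 / ln 11, a constant independent of n. So the limit is ln 8 / ln 11 = log_11(8).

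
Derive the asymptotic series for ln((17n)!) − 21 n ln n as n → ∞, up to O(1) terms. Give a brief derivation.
ln((17n)!) − 21 n ln n = −4 n ln n + 17(ln 17 − 1) n + (1/2) ln(2π·17n) + O(1/n)

Stirling: ln((17n)!) = 17n ln(17n) − 17n + (1/2) ln(2π·17n) + O(1/n).
Expand 17n ln(17n) = 17n (ln n + ln 17) = 17n ln n + 17n ln 17.
Subtract 21n ln n: leading term is (17 − 21) n ln n = −4 n ln n. The next term is 17n ln 17 − 17n = 17(ln 17 − 1) n. Then the (1/2) ln(2π·17n) correction.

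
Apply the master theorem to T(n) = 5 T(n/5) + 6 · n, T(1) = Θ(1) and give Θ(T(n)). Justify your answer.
T(n) = Θ(n log n)

log_5 5 = 1, and f(n) = 6 · n = Θ(n^(log_5 5)). This is Case 2 of the master theorem: T(n) = Θ(f(n) · log n) = Θ(n log n).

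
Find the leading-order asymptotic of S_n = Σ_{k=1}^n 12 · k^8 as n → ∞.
S_n ~ 4 · n^9 / 3

By integral comparison (Euler-Maclaurin), Σ_{k=1}^n 12 · k^8 = 12 · ∫_0^n x^8 dx + O(n^8) = 12 · n^9/9 = 4 · n^9 / 3 + O(n^8). (Equivalently, Faulhaber's formula gives the same leading term.)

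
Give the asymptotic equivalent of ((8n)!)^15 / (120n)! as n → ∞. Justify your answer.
((8n)!)^15/(120n)! ~ ((2π·8n)^(14/2) / sqrt(15)) · 15^(−15·8n)  →  0

Write N = 8n. Stirling: N! ~ sqrt(2π N)(N/e)^N and (15N)! ~ sqrt(2π·15N)·(15N/e)^(15N).
  (N!)^15/(15N)! ~ (2π N)^(15/2) (N/e)^(15N) / [sqrt(2π·15N) (15N/e)^(15N)]
     = (2π N)^(15/2) / sqrt(2π·15N) · (N/(15N))^(15N)
     = (2π N)^((15−1)/2) / sqrt(15) · 15^(−15N).
Since 15^15 > 1, the factor 15^(−15N) decays exponentially, so the ratio → 0. Substituting N = 8n gives the stated form.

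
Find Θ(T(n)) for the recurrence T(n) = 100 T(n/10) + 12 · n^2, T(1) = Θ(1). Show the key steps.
T(n) = Θ(n^2 log n)

log_10 100 = 2, and f(n) = 12 · n^2 = Θ(n^(log_10 100)). This is Case 2 of the master theorem: T(n) = Θ(f(n) · log n) = Θ(n^2 log n).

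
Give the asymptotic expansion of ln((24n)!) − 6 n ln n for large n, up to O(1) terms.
ln((24n)!) − 6 n ln n = 18 n ln n + 24(ln 24 − 1) n + (1/2) ln(2π·24n) + O(1/n)

Stirling: ln((24n)!) = 24n ln(24n) − 24n + (1/2) ln(2π·24n) + O(1/n).
Expand 24n ln(24n) = 24n (ln n + ln 24) = 24n ln n + 24n ln 24.
Subtract 6n ln n: leading term is (24 − 6) n ln n = 18 n ln n. The next term is 24n ln 24 − 24n = 24(ln 24 − 1) n. Then the (1/2) ln(2π·24n) correction.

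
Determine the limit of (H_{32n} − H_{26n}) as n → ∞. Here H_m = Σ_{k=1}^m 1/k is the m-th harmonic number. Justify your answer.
lim = ln(32/26) = ln(16/13)

Euler-Maclaurin gives H_m = ln m + γ + 1/(2m) + O(1/m^2). The γ and O(1/m) terms cancel in the difference:
  H_{32n} − H_{26n} = ln(32n) − ln(26n) + O(1/n) = ln(32/26) + O(1/n).
Hence the limit is ln(32/26) = ln(16/13).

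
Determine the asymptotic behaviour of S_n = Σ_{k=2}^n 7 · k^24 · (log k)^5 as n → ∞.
S_n ~ 7 · n^25 · (log n)^5 / 25

By integral comparison, S_n = ∫_1^n 7 · x^24 · (log x)^5 dx + O(n^24 · (log n)^5). For the integral, the leading term of ∫_1^n x^24 (log x)^5 dx is n^25/25 · (log n)^5 (by repeated integration by parts; each step lowers the log-exponent and produces a relatively O(1/log n) correction). Hence S_n ~ 7 · n^25 · (log n)^5 / 25.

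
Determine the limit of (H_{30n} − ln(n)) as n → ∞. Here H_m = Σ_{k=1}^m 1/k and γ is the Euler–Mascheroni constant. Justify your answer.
lim = ln 30 + γ

By Euler-Maclaurin, H_m = ln m + γ + O(1/m). So
  H_{30n} − ln(n) = ln(30n) + γ − ln(n) + O(1/n)
                       = ln(30/1) + γ + O(1/n).
Hence the limit is ln(30/1) + γ.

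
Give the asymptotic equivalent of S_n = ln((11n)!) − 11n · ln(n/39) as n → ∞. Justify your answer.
S_n ~ 11n · (ln 429 − 1) + O(ln n)

Stirling: ln((11n)!) = 11n ln(11n) − 11n + O(ln n).
  S_n = 11n ln(11n) − 11n − 11n ln(n/39) + O(ln n)
      = 11n ln(11n) − 11n ln n + 11n ln 39 − 11n + O(ln n)
      = 11n ln 11 + 11n ln 39 − 11n + O(ln n)
      = 11n (ln 429 − 1) + O(ln n).
Numerically ln(429) − 1 ≈ 5.0615.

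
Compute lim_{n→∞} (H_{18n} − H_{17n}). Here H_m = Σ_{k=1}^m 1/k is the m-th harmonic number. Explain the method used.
lim = ln(18/17)

Euler-Maclaurin gives H_m = ln m + γ + 1/(2m) + O(1/m^2). The γ and O(1/m) terms cancel in the difference:
  H_{18n} − H_{17n} = ln(18n) − ln(17n) + O(1/n) = ln(18/17) + O(1/n).
Hence the limit is ln(18/17).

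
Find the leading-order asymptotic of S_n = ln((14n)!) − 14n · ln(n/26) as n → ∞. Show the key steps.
S_n ~ 14n · (ln 364 − 1) + O(ln n)

Stirling: ln((14n)!) = 14n ln(14n) − 14n + O(ln n).
  S_n = 14n ln(14n) − 14n − 14n ln(n/26) + O(ln n)
      = 14n ln(14n) − 14n ln n + 14n ln 26 − 14n + O(ln n)
      = 14n ln 14 + 14n ln 26 − 14n + O(ln n)
      = 14n (ln 364 − 1) + O(ln n).
Numerically ln(364) − 1 ≈ 4.8972.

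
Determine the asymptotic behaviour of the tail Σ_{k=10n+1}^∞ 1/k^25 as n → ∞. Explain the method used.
Σ_{k>10n} 1/k^25 ~ 1/(24 · (10n)^24)

Compare to the integral: ∫_{10n}^∞ x^(−25) dx = [−x^(−24)/24]_{10n}^∞ = 1/((25−1)·(10n)^24). Euler-Maclaurin then gives
  Σ_{k>10n} 1/k^25 = ∫_{10n}^∞ dx/x^25 − 1/(2·(10n)^25) + O(1/(10n)^26).
(Equivalently this is ζ(25) − Σ_{k≤10n} 1/k^25.)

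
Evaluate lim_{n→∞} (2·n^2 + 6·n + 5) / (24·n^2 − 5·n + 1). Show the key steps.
lim = 2/24 = 1/12

For large n the leading n^2 terms dominate both numerator and denominator. Dividing top and bottom by n^2, every other term tends to 0, leaving 2/24 = 1/12.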